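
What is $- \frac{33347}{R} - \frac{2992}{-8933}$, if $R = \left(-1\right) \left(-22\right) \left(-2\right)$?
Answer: $\frac{298020399}{393052} \approx 758.22$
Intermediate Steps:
$R = -44$ ($R = 22 \left(-2\right) = -44$)
$- \frac{33347}{R} - \frac{2992}{-8933} = - \frac{33347}{-44} - \frac{2992}{-8933} = \left(-33347\right) \left(- \frac{1}{44}\right) - - \frac{2992}{8933} = \frac{33347}{44} + \frac{2992}{8933} = \frac{298020399}{393052}$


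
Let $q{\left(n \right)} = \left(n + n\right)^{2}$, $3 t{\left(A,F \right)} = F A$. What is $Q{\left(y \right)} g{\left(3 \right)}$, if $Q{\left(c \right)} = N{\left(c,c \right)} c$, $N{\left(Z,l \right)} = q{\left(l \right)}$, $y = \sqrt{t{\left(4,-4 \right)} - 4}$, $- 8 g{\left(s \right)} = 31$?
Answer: $\frac{868 i \sqrt{21}}{9} \approx 441.96 i$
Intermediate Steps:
$t{\left(A,F \right)} = \frac{A F}{3}$ ($t{\left(A,F \right)} = \frac{F A}{3} = \frac{A F}{3}$)
$g{\left(s \right)} = - \frac{31}{8}$ ($g{\left(s \right)} = \left(- \frac{1}{8}\right) 31 = - \frac{31}{8}$)
$q{\left(n \right)} = 4 n^{2}$ ($q{\left(n \right)} = \left(2 n\right)^{2} = 4 n^{2}$)
$y = \frac{2 i \sqrt{21}}{3}$ ($y = \sqrt{\frac{1}{3} \cdot 4 \left(-4\right) - 4} = \sqrt{- \frac{16}{3} - 4} = \sqrt{- \frac{28}{3}} = \frac{2 i \sqrt{21}}{3} \approx 3.055 i$)
$N{\left(Z,l \right)} = 4 l^{2}$
$Q{\left(c \right)} = 4 c^{3}$ ($Q{\left(c \right)} = 4 c^{2} c = 4 c^{3}$)
$Q{\left(y \right)} g{\left(3 \right)} = 4 \left(\frac{2 i \sqrt{21}}{3}\right)^{3} \left(- \frac{31}{8}\right) = 4 \left(- \frac{56 i \sqrt{21}}{9}\right) \left(- \frac{31}{8}\right) = - \frac{224 i \sqrt{21}}{9} \left(- \frac{31}{8}\right) = \frac{868 i \sqrt{21}}{9}$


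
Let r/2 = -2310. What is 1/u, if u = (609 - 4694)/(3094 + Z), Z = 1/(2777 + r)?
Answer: -5702241/7528655 ≈ -0.75741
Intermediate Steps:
r = -4620 (r = 2*(-2310) = -4620)
Z = -1/1843 (Z = 1/(2777 - 4620) = 1/(-1843) = -1/1843 ≈ -0.00054259)
u = -7528655/5702241 (u = (609 - 4694)/(3094 - 1/1843) = -4085/5702241/1843 = -4085*1843/5702241 = -7528655/5702241 ≈ -1.3203)
1/u = 1/(-7528655/5702241) = -5702241/7528655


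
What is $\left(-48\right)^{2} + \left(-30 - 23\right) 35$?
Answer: $449$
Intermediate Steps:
$\left(-48\right)^{2} + \left(-30 - 23\right) 35 = 2304 - 1855 = 449$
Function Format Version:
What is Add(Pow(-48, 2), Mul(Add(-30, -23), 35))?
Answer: 449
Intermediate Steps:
Add(Pow(-48, 2), Mul(Add(-30, -23), 35)) = Add(2304, Mul(-53, 35)) = Add(2304, -1855) = 449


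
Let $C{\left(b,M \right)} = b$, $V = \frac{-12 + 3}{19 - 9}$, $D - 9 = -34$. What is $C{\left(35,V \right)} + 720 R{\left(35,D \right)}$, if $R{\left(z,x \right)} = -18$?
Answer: $-12925$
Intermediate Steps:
$D = -25$ ($D = 9 - 34 = -25$)
$V = - \frac{9}{10} \approx -0.9$
$C{\left(35,V \right)} + 720 R{\left(35,D \right)} = 35 + 720 \left(-18\right) = 35 - 12960 = -12925$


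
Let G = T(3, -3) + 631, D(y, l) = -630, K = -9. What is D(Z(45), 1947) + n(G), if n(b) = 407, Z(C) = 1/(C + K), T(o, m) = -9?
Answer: -223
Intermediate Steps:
Z(C) = 1/(-9 + C) (Z(C) = 1/(C - 9) = 1/(-9 + C))
G = 622 (G = -9 + 631 = 622)
D(Z(45), 1947) + n(G) = -630 + 407 = -223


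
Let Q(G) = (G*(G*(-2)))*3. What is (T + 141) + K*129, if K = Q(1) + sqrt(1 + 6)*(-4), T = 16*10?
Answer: -473 - 516*sqrt(7) ≈ -1838.2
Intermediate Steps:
T = 160
Q(G) = -6*G**2 (Q(G) = (G*(-2*G))*3 = -2*G**2*3 = -6*G**2)
K = -6 - 4*sqrt(7) (K = -6*1**2 + sqrt(1 + 6)*(-4) = -6*1 + sqrt(7)*(-4) = -6 - 4*sqrt(7) ≈ -16.583)
(T + 141) + K*129 = (160 + 141) + (-6 - 4*sqrt(7))*129 = 301 + (-774 - 516*sqrt(7)) = -473 - 516*sqrt(7)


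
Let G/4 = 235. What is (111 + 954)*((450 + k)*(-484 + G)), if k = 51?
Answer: 243305640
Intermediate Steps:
G = 940 (G = 4*235 = 940)
(111 + 954)*((450 + k)*(-484 + G)) = (111 + 954)*((450 + 51)*(-484 + 940)) = 1065*(501*456) = 1065*228456 = 243305640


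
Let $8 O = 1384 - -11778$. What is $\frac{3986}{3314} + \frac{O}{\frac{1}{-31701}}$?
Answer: $- \frac{345690425645}{6628} \approx -5.2156 \cdot 10^{7}$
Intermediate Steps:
$O = \frac{6581}{4}$ ($O = \frac{1384 - -11778}{8} = \frac{1384 + 11778}{8} = \frac{1}{8} \cdot 13162 = \frac{6581}{4} \approx 1645.3$)
$\frac{3986}{3314} + \frac{O}{\frac{1}{-31701}} = \frac{3986}{3314} + \frac{6581}{4 \frac{1}{-31701}} = 3986 \cdot \frac{1}{3314} + \frac{6581}{4 \left(- \frac{1}{31701}\right)} = \frac{1993}{1657} + \frac{6581}{4} \left(-31701\right) = \frac{1993}{1657} - \frac{208624281}{4} = - \frac{345690425645}{6628}$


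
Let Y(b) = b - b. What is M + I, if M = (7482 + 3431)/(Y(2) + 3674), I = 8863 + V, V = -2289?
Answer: 24163789/3674 ≈ 6577.0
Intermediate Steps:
Y(b) = 0
I = 6574 (I = 8863 - 2289 = 6574)
M = 10913/3674 (M = (7482 + 3431)/(0 + 3674) = 10913/3674 ≈ 2.9703)
M + I = 10913/3674 + 6574 = 24163789/3674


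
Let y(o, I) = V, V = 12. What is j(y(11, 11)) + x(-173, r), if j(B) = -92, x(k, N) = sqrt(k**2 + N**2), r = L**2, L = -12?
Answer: -92 + sqrt(50665) ≈ 133.09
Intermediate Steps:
y(o, I) = 12
r = 144 (r = (-12)**2 = 144)
x(k, N) = sqrt(N**2 + k**2)
j(y(11, 11)) + x(-173, r) = -92 + sqrt(144**2 + (-173)**2) = -92 + sqrt(20736 + 29929) = -92 + sqrt(50665)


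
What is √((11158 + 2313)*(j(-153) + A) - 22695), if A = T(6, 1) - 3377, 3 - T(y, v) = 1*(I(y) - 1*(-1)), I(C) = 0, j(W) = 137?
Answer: I*√43641793 ≈ 6606.2*I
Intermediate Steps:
T(y, v) = 2 (T(y, v) = 3 - (0 - 1*(-1)) = 3 - (0 + 1) = 3 - 1 = 2)
A = -3375 (A = 2 - 3377 = -3375)
√((11158 + 2313)*(j(-153) + A) - 22695) = √((11158 + 2313)*(137 - 3375) - 22695) = √(13471*(-3238) - 22695) = √(-43619098 - 22695) = √(-43641793) = I*√43641793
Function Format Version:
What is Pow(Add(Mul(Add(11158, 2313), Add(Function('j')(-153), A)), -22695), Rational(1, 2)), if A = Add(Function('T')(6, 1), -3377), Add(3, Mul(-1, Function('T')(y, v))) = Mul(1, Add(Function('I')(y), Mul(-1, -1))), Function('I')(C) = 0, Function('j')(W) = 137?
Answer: Mul(I, Pow(43641793, Rational(1, 2))) ≈ Mul(6606.2, I)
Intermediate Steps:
Function('T')(y, v) = 2 (Function('T')(y, v) = Add(3, Mul(-1, Mul(1, Add(0, Mul(-1, -1))))) = Add(3, Mul(-1, Mul(1, Add(0, 1)))) = Add(3, Mul(-1, Mul(1, 1))) = Add(3, Mul(-1, 1)) = Add(3, -1) = 2)
A = -3375 (A = Add(2, -3377) = -3375)
Pow(Add(Mul(Add(11158, 2313), Add(Function('j')(-153), A)), -22695), Rational(1, 2)) = Pow(Add(Mul(Add(11158, 2313), Add(137, -3375)), -22695), Rational(1, 2)) = Pow(Add(Mul(13471, -3238), -22695), Rational(1, 2)) = Pow(Add(-43619098, -22695), Rational(1, 2)) = Pow(-43641793, Rational(1, 2)) = Mul(I, Pow(43641793, Rational(1, 2)))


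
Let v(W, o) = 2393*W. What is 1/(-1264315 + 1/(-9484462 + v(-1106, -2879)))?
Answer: -12131120/15337556982801 ≈ -7.9094e-7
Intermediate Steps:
1/(-1264315 + 1/(-9484462 + v(-1106, -2879))) = 1/(-1264315 + 1/(-9484462 + 2393*(-1106))) = 1/(-1264315 + 1/(-9484462 - 2646658)) = 1/(-1264315 + 1/(-12131120)) = 1/(-1264315 - 1/12131120) = 1/(-15337556982801/12131120) = -12131120/15337556982801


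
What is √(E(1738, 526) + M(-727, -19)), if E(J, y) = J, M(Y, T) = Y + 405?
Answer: 2*√354 ≈ 37.630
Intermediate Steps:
M(Y, T) = 405 + Y
√(E(1738, 526) + M(-727, -19)) = √(1738 + (405 - 727)) = √(1738 - 322) = √1416 = 2*√354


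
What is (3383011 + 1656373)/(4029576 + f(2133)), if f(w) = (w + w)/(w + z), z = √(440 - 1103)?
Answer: 150983883183163660/120729306198029097 + 199055668*I*√663/684132735122164883 ≈ 1.2506 + 7.4919e-9*I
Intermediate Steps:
z = I*√663 (z = √(-663) = I*√663 ≈ 25.749*I)
f(w) = 2*w/(w + I*√663) (f(w) = (w + w)/(w + I*√663) = (2*w)/(w + I*√663) = 2*w/(w + I*√663))
(3383011 + 1656373)/(4029576 + f(2133)) = (3383011 + 1656373)/(4029576 + 2*2133/(2133 + I*√663)) = 5039384/(4029576 + 4266/(2133 + I*√663))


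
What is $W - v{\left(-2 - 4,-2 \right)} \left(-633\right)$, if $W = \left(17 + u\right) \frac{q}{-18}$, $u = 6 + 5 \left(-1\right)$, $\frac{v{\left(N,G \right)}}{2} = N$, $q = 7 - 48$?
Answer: $-7555$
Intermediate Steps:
$q = -41$ ($q = 7 - 48 = -41$)
$v{\left(N,G \right)} = 2 N$
$u = 1$ ($u = 6 - 5 = 1$)
$W = 41$ ($W = \left(17 + 1\right) \left(- \frac{41}{-18}\right) = 18 \left(\left(-41\right) \left(- \frac{1}{18}\right)\right) = 18 \cdot \frac{41}{18} = 41$)
$W - v{\left(-2 - 4,-2 \right)} \left(-633\right) = 41 - 2 \left(-2 - 4\right) \left(-633\right) = 41 - 2 \left(-6\right) \left(-633\right) = 41 - \left(-12\right) \left(-633\right) = 41 - 7596 = -7555$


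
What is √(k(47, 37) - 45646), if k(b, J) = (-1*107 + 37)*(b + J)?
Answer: I*√51526 ≈ 226.99*I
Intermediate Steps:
k(b, J) = -70*J - 70*b (k(b, J) = (-107 + 37)*(J + b) = -70*(J + b) = -70*J - 70*b)
√(k(47, 37) - 45646) = √((-70*37 - 70*47) - 45646) = √((-2590 - 3290) - 45646) = √(-5880 - 45646) = √(-51526) = I*√51526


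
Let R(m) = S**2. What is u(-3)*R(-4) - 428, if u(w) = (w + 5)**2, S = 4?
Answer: -364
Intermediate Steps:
R(m) = 16 (R(m) = 4**2 = 16)
u(w) = (5 + w)**2
u(-3)*R(-4) - 428 = (5 - 3)**2*16 - 428 = 2**2*16 - 428 = 4*16 - 428 = 64 - 428 = -364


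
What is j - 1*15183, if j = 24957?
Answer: 9774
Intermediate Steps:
j - 1*15183 = 24957 - 1*15183 = 24957 - 15183 = 9774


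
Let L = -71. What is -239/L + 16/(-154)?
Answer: 17835/5467 ≈ 3.2623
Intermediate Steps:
-239/L + 16/(-154) = -239/(-71) + 16/(-154) = -239*(-1/71) + 16*(-1/154) = 239/71 - 8/77 = 17835/5467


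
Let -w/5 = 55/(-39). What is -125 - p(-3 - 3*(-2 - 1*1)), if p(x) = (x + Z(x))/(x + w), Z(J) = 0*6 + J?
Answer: -64093/509 ≈ -125.92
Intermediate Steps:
Z(J) = J (Z(J) = 0 + J = J)
w = 275/39 (w = -275/(-39) = -275*(-1)/39 = -5*(-55/39) = 275/39 ≈ 7.0513)
p(x) = 2*x/(275/39 + x) (p(x) = (x + x)/(x + 275/39) = (2*x)/(275/39 + x) = 2*x/(275/39 + x))
-125 - p(-3 - 3*(-2 - 1*1)) = -125 - 78*(-3 - 3*(-2 - 1*1))/(275 + 39*(-3 - 3*(-2 - 1*1))) = -125 - 78*(-3 - 3*(-2 - 1))/(275 + 39*(-3 - 3*(-2 - 1))) = -125 - 78*(-3 - 3*(-3))/(275 + 39*(-3 - 3*(-3))) = -125 - 78*(-3 + 9)/(275 + 39*(-3 + 9)) = -125 - 78*6/(275 + 39*6) = -125 - 78*6/(275 + 234) = -125 - 78*6/509 = -125 - 1*468/509 = -125 - 468/509 = -64093/509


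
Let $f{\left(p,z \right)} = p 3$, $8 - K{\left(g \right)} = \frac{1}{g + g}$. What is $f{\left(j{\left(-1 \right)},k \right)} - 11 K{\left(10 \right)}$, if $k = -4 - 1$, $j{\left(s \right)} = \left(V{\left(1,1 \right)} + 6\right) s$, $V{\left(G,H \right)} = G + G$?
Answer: $- \frac{2229}{20} \approx -111.45$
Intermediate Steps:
$V{\left(G,H \right)} = 2 G$
$j{\left(s \right)} = 8 s$ ($j{\left(s \right)} = \left(2 \cdot 1 + 6\right) s = \left(2 + 6\right) s = 8 s$)
$k = -5$ ($k = -4 - 1 = -5$)
$K{\left(g \right)} = 8 - \frac{1}{2 g}$ ($K{\left(g \right)} = 8 - \frac{1}{g + g} = 8 - \frac{1}{2 g}$)
$f{\left(p,z \right)} = 3 p$
$f{\left(j{\left(-1 \right)},k \right)} - 11 K{\left(10 \right)} = 3 \cdot 8 \left(-1\right) - 11 \left(8 - \frac{1}{2 \cdot 10}\right) = 3 \left(-8\right) - 11 \left(8 - \frac{1}{20}\right) = -24 - 11 \left(8 - \frac{1}{20}\right) = -24 - \frac{1749}{20} = - \frac{2229}{20}$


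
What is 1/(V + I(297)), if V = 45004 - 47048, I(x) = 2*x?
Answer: -1/1450 ≈ -0.00068966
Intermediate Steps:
V = -2044
1/(V + I(297)) = 1/(-2044 + 2*297) = 1/(-2044 + 594) = 1/(-1450) = -1/1450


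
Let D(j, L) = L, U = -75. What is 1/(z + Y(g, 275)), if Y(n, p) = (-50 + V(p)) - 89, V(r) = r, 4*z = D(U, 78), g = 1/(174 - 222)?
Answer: 2/311 ≈ 0.0064309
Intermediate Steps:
g = -1/48 (g = 1/(-48) = -1/48 ≈ -0.020833)
z = 39/2 (z = (¼)*78 = 39/2 ≈ 19.500)
Y(n, p) = -139 + p (Y(n, p) = (-50 + p) - 89 = -139 + p)
1/(z + Y(g, 275)) = 1/(39/2 + (-139 + 275)) = 1/(39/2 + 136) = 1/(311/2) = 2/311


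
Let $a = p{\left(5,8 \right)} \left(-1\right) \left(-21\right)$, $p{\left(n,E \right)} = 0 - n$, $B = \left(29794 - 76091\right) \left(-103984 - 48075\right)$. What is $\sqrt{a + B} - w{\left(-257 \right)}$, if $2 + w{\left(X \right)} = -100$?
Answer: $102 + \sqrt{7039875418} \approx 84006.0$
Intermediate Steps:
$w{\left(X \right)} = -102$ ($w{\left(X \right)} = -2 - 100 = -102$)
$B = 7039875523$ ($B = \left(-46297\right) \left(-152059\right) = 7039875523$)
$p{\left(n,E \right)} = - n$
$a = -105$ ($a = \left(-1\right) 5 \left(-1\right) \left(-21\right) = \left(-5\right) \left(-1\right) \left(-21\right) = 5 \left(-21\right) = -105$)
$\sqrt{a + B} - w{\left(-257 \right)} = \sqrt{-105 + 7039875523} - -102 = \sqrt{7039875418} + 102 = 102 + \sqrt{7039875418}$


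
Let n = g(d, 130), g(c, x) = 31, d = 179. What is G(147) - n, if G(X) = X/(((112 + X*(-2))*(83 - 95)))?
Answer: -3217/104 ≈ -30.933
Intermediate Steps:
G(X) = X/(-1344 + 24*X) (G(X) = X/(((112 - 2*X)*(-12))) = X/(-1344 + 24*X))
n = 31
G(147) - n = (1/24)*147/(-56 + 147) - 1*31 = (1/24)*147/91 - 31 = (1/24)*147*(1/91) - 31 = 7/104 - 31 = -3217/104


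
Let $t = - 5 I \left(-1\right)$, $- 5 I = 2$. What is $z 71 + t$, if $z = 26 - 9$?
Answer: $1205$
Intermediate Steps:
$z = 17$
$I = - \frac{2}{5}$ ($I = \left(- \frac{1}{5}\right) 2 = - \frac{2}{5} \approx -0.4$)
$t = -2$ ($t = \left(-5\right) \left(- \frac{2}{5}\right) \left(-1\right) = 2 \left(-1\right) = -2$)
$z 71 + t = 17 \cdot 71 - 2 = 1207 - 2 = 1205$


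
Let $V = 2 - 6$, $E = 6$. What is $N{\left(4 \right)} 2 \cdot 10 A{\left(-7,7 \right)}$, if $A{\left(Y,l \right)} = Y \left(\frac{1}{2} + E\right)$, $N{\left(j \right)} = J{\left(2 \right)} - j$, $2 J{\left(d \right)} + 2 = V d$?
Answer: $8190$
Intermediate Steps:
$V = -4$ ($V = 2 - 6 = -4$)
$J{\left(d \right)} = -1 - 2 d$ ($J{\left(d \right)} = -1 + \frac{\left(-4\right) d}{2} = -1 - 2 d$)
$N{\left(j \right)} = -5 - j$ ($N{\left(j \right)} = \left(-1 - 4\right) - j = -5 - j$)
$A{\left(Y,l \right)} = \frac{13 Y}{2}$ ($A{\left(Y,l \right)} = Y \left(\frac{1}{2} + 6\right) = Y \frac{13}{2} = \frac{13 Y}{2}$)
$N{\left(4 \right)} 2 \cdot 10 A{\left(-7,7 \right)} = \left(-5 - 4\right) 2 \cdot 10 \cdot \frac{13}{2} \left(-7\right) = \left(-5 - 4\right) 2 \cdot 10 \left(- \frac{91}{2}\right) = \left(-9\right) 2 \cdot 10 \left(- \frac{91}{2}\right) = \left(-18\right) 10 \left(- \frac{91}{2}\right) = \left(-180\right) \left(- \frac{91}{2}\right) = 8190$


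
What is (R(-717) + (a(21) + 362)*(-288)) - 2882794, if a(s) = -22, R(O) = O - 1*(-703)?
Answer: -2980728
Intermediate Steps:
R(O) = 703 + O (R(O) = O + 703 = 703 + O)
(R(-717) + (a(21) + 362)*(-288)) - 2882794 = ((703 - 717) + (-22 + 362)*(-288)) - 2882794 = (-14 + 340*(-288)) - 2882794 = (-14 - 97920) - 2882794 = -97934 - 2882794 = -2980728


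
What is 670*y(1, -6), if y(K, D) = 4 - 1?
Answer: 2010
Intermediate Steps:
y(K, D) = 3
670*y(1, -6) = 670*3 = 2010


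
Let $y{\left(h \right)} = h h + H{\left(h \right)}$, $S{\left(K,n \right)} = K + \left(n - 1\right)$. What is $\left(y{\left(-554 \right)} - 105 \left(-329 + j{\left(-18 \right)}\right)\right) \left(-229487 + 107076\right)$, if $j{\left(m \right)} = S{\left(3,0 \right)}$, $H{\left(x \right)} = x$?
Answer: $-41705060467$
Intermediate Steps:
$S{\left(K,n \right)} = -1 + K + n$ ($S{\left(K,n \right)} = K + \left(-1 + n\right) = -1 + K + n$)
$j{\left(m \right)} = 2$ ($j{\left(m \right)} = -1 + 3 + 0 = 2$)
$y{\left(h \right)} = h + h^{2}$ ($y{\left(h \right)} = h h + h = h^{2} + h = h + h^{2}$)
$\left(y{\left(-554 \right)} - 105 \left(-329 + j{\left(-18 \right)}\right)\right) \left(-229487 + 107076\right) = \left(- 554 \left(1 - 554\right) - 105 \left(-329 + 2\right)\right) \left(-229487 + 107076\right) = \left(\left(-554\right) \left(-553\right) - -34335\right) \left(-122411\right) = \left(306362 + 34335\right) \left(-122411\right) = 340697 \left(-122411\right) = -41705060467$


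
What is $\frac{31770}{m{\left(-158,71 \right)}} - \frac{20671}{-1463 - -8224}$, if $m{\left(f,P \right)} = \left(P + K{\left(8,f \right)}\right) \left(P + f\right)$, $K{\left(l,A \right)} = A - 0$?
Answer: $\frac{6482019}{5686001} \approx 1.14$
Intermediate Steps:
$K{\left(l,A \right)} = A$ ($K{\left(l,A \right)} = A + 0 = A$)
$m{\left(f,P \right)} = \left(P + f\right)^{2}$ ($m{\left(f,P \right)} = \left(P + f\right) \left(P + f\right) = \left(P + f\right)^{2}$)
$\frac{31770}{m{\left(-158,71 \right)}} - \frac{20671}{-1463 - -8224} = \frac{31770}{71^{2} + \left(-158\right)^{2} + 2 \cdot 71 \left(-158\right)} - \frac{20671}{-1463 - -8224} = \frac{31770}{5041 + 24964 - 22436} - \frac{20671}{-1463 + 8224} = \frac{31770}{7569} - \frac{20671}{6761} = 31770 \cdot \frac{1}{7569} - \frac{20671}{6761} = \frac{3530}{841} - \frac{20671}{6761} = \frac{6482019}{5686001}$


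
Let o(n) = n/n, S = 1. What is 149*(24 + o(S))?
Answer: 3725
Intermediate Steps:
o(n) = 1
149*(24 + o(S)) = 149*(24 + 1) = 149*25 = 3725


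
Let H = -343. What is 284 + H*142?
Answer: -48422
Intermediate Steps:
284 + H*142 = 284 - 343*142 = 284 - 48706 = -48422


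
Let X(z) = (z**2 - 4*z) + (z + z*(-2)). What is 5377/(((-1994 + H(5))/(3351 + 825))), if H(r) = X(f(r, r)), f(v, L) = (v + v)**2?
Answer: 1247464/417 ≈ 2991.5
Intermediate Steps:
f(v, L) = 4*v**2 (f(v, L) = (2*v)**2 = 4*v**2)
X(z) = z**2 - 5*z (X(z) = (z**2 - 4*z) + (z - 2*z) = (z**2 - 4*z) - z = z**2 - 5*z)
H(r) = 4*r**2*(-5 + 4*r**2) (H(r) = (4*r**2)*(-5 + 4*r**2) = 4*r**2*(-5 + 4*r**2))
5377/(((-1994 + H(5))/(3351 + 825))) = 5377/(((-1994 + 5**2*(-20 + 16*5**2))/(3351 + 825))) = 5377/(((-1994 + 25*(-20 + 16*25))/4176)) = 5377/(((-1994 + 25*(-20 + 400))*(1/4176))) = 5377/(((-1994 + 25*380)*(1/4176))) = 5377/(((-1994 + 9500)*(1/4176))) = 5377/((7506*(1/4176))) = 5377/(417/232) = 5377*(232/417) = 1247464/417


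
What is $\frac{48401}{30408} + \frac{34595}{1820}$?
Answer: $\frac{1163321}{56472} \approx 20.6$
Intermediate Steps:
$\frac{48401}{30408} + \frac{34595}{1820} = 48401 \cdot \frac{1}{30408} + 34595 \cdot \frac{1}{1820} = \frac{48401}{30408} + \frac{6919}{364} = \frac{1163321}{56472}$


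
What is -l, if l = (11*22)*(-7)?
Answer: 1694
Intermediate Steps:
l = -1694 (l = 242*(-7) = -1694)
-l = -1*(-1694) = 1694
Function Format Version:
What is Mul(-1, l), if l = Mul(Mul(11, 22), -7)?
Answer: 1694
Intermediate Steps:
l = -1694 (l = Mul(242, -7) = -1694)
Mul(-1, l) = Mul(-1, -1694) = 1694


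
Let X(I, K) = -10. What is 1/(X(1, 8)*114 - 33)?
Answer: -1/1173 ≈ -0.00085251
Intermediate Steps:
1/(X(1, 8)*114 - 33) = 1/(-10*114 - 33) = 1/(-1140 - 33) = 1/(-1173) = -1/1173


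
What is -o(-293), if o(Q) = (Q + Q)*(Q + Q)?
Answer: -343396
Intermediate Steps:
o(Q) = 4*Q**2 (o(Q) = (2*Q)*(2*Q) = 4*Q**2)
-o(-293) = -4*(-293)**2 = -4*85849 = -1*343396 = -343396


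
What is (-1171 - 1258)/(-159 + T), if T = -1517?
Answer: 2429/1676 ≈ 1.4493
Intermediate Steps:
(-1171 - 1258)/(-159 + T) = (-1171 - 1258)/(-159 - 1517) = -2429/(-1676) = -1/1676*(-2429) = 2429/1676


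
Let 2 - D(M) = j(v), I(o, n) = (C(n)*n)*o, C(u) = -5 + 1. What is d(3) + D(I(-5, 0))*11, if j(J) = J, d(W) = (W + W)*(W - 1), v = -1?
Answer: 45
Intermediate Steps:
C(u) = -4
d(W) = 2*W*(-1 + W) (d(W) = (2*W)*(-1 + W) = 2*W*(-1 + W))
I(o, n) = -4*n*o (I(o, n) = (-4*n)*o = -4*n*o)
D(M) = 3 (D(M) = 2 - 1*(-1) = 2 + 1 = 3)
d(3) + D(I(-5, 0))*11 = 2*3*(-1 + 3) + 3*11 = 2*3*2 + 33 = 12 + 33 = 45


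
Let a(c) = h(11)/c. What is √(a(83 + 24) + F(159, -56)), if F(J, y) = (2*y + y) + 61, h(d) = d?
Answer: I*√1223866/107 ≈ 10.339*I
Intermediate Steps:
a(c) = 11/c
F(J, y) = 61 + 3*y (F(J, y) = 3*y + 61 = 61 + 3*y)
√(a(83 + 24) + F(159, -56)) = √(11/(83 + 24) + (61 + 3*(-56))) = √(11/107 + (61 - 168)) = √(11*(1/107) - 107) = √(11/107 - 107) = √(-11438/107) = I*√1223866/107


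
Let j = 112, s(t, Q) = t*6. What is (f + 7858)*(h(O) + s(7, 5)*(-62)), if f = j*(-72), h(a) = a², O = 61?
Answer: -230102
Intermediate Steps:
s(t, Q) = 6*t
f = -8064 (f = 112*(-72) = -8064)
(f + 7858)*(h(O) + s(7, 5)*(-62)) = (-8064 + 7858)*(61² + (6*7)*(-62)) = -206*(3721 + 42*(-62)) = -206*(3721 - 2604) = -206*1117 = -230102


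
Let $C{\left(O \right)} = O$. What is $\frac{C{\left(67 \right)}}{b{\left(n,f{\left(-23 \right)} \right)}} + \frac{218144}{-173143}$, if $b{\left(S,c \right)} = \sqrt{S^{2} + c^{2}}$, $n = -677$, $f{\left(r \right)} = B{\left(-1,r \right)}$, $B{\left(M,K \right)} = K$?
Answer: $- \frac{218144}{173143} + \frac{67 \sqrt{458858}}{458858} \approx -1.161$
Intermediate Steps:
$f{\left(r \right)} = r$
$\frac{C{\left(67 \right)}}{b{\left(n,f{\left(-23 \right)} \right)}} + \frac{218144}{-173143} = \frac{67}{\sqrt{\left(-677\right)^{2} + \left(-23\right)^{2}}} + \frac{218144}{-173143} = \frac{67}{\sqrt{458329 + 529}} + 218144 \left(- \frac{1}{173143}\right) = \frac{67}{\sqrt{458858}} - \frac{218144}{173143} = 67 \frac{\sqrt{458858}}{458858} - \frac{218144}{173143} = \frac{67 \sqrt{458858}}{458858} - \frac{218144}{173143} = - \frac{218144}{173143} + \frac{67 \sqrt{458858}}{458858}$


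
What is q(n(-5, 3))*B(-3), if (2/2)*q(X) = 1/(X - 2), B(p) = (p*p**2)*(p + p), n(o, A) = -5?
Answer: -162/7 ≈ -23.143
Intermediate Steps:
B(p) = 2*p**4 (B(p) = p**3*(2*p) = 2*p**4)
q(X) = 1/(-2 + X) (q(X) = 1/(X - 2) = 1/(-2 + X))
q(n(-5, 3))*B(-3) = (2*(-3)**4)/(-2 - 5) = (2*81)/(-7) = -1/7*162 = -162/7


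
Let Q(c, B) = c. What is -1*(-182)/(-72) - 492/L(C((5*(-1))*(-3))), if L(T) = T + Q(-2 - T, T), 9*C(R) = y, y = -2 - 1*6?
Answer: 8765/36 ≈ 243.47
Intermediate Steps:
y = -8 (y = -2 - 6 = -8)
C(R) = -8/9 (C(R) = (⅑)*(-8) = -8/9)
L(T) = -2 (L(T) = T + (-2 - T) = -2)
-1*(-182)/(-72) - 492/L(C((5*(-1))*(-3))) = -1*(-182)/(-72) - 492/(-2) = 182*(-1/72) - 492*(-½) = -91/36 + 246 = 8765/36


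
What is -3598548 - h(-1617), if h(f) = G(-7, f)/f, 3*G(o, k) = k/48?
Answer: -518190913/144 ≈ -3.5985e+6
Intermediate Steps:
G(o, k) = k/144 (G(o, k) = (k/48)/3 = k/144)
h(f) = 1/144 (h(f) = (f/144)/f = 1/144)
-3598548 - h(-1617) = -3598548 - 1*1/144 = -3598548 - 1/144 = -518190913/144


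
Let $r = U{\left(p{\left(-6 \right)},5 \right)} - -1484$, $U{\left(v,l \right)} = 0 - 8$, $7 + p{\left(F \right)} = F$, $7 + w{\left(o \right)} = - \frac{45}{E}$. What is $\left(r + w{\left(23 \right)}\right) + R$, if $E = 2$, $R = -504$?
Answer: $\frac{1885}{2} \approx 942.5$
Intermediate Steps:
$w{\left(o \right)} = - \frac{59}{2}$ ($w{\left(o \right)} = -7 - \frac{45}{2} = - \frac{59}{2}$)
$p{\left(F \right)} = -7 + F$
$U{\left(v,l \right)} = -8$ ($U{\left(v,l \right)} = 0 - 8 = -8$)
$r = 1476$ ($r = -8 - -1484 = -8 + 1484 = 1476$)
$\left(r + w{\left(23 \right)}\right) + R = \left(1476 - \frac{59}{2}\right) - 504 = \frac{2893}{2} - 504 = \frac{1885}{2}$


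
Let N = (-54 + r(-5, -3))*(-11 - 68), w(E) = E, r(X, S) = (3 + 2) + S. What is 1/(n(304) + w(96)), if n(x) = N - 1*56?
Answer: 1/4148 ≈ 0.00024108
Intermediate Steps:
r(X, S) = 5 + S
N = 4108 (N = (-54 + (5 - 3))*(-11 - 68) = (-54 + 2)*(-79) = -52*(-79) = 4108)
n(x) = 4052 (n(x) = 4108 - 1*56 = 4108 - 56 = 4052)
1/(n(304) + w(96)) = 1/(4052 + 96) = 1/4148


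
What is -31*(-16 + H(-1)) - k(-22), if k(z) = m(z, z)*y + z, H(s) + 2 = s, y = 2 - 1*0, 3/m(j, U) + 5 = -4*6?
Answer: 17725/29 ≈ 611.21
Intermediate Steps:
m(j, U) = -3/29 (m(j, U) = 3/(-5 - 4*6) = 3/(-5 - 24) = 3/(-29) = 3*(-1/29) = -3/29)
y = 2 (y = 2 + 0 = 2)
H(s) = -2 + s
k(z) = -6/29 + z (k(z) = -3/29*2 + z = -6/29 + z)
-31*(-16 + H(-1)) - k(-22) = -31*(-16 + (-2 - 1)) - (-6/29 - 22) = -31*(-16 - 3) - 1*(-644/29) = -31*(-19) + 644/29 = 589 + 644/29 = 17725/29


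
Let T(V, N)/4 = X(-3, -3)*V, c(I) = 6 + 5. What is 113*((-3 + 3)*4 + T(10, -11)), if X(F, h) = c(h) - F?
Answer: 63280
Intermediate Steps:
c(I) = 11
X(F, h) = 11 - F
T(V, N) = 56*V (T(V, N) = 4*((11 - 1*(-3))*V) = 4*((11 + 3)*V) = 4*(14*V) = 56*V)
113*((-3 + 3)*4 + T(10, -11)) = 113*((-3 + 3)*4 + 56*10) = 113*(0*4 + 560) = 113*(0 + 560) = 113*560 = 63280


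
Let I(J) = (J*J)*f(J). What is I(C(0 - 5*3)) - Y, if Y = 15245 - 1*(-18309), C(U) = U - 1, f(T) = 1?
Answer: -33298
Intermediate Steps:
C(U) = -1 + U
Y = 33554 (Y = 15245 + 18309 = 33554)
I(J) = J² (I(J) = (J*J)*1 = J²*1 = J²)
I(C(0 - 5*3)) - Y = (-1 + (0 - 5*3))² - 1*33554 = (-1 + (0 - 15))² - 33554 = (-1 - 15)² - 33554 = (-16)² - 33554 = 256 - 33554 = -33298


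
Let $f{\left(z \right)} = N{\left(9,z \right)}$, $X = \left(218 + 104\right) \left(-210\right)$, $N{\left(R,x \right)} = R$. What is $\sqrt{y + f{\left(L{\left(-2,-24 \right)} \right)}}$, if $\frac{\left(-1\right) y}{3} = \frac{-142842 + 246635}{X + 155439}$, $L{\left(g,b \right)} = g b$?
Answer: $\frac{4 \sqrt{292115267}}{29273} \approx 2.3354$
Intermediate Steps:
$L{\left(g,b \right)} = b g$
$X = -67620$ ($X = 322 \left(-210\right) = -67620$)
$f{\left(z \right)} = 9$
$y = - \frac{103793}{29273}$ ($y = - 3 \frac{-142842 + 246635}{-67620 + 155439} = - 3 \cdot \frac{103793}{87819} = - 3 \cdot 103793 \cdot \frac{1}{87819} = \left(-3\right) \frac{103793}{87819} = - \frac{103793}{29273} \approx -3.5457$)
$\sqrt{y + f{\left(L{\left(-2,-24 \right)} \right)}} = \sqrt{- \frac{103793}{29273} + 9} = \sqrt{\frac{159664}{29273}} = \frac{4 \sqrt{292115267}}{29273}$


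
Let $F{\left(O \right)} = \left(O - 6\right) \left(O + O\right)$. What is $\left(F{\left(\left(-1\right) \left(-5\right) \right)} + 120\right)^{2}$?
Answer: $12100$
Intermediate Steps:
$F{\left(O \right)} = 2 O \left(-6 + O\right)$ ($F{\left(O \right)} = \left(-6 + O\right) 2 O = 2 O \left(-6 + O\right)$)
$\left(F{\left(\left(-1\right) \left(-5\right) \right)} + 120\right)^{2} = \left(2 \left(\left(-1\right) \left(-5\right)\right) \left(-6 - -5\right) + 120\right)^{2} = \left(2 \cdot 5 \left(-6 + 5\right) + 120\right)^{2} = \left(2 \cdot 5 \left(-1\right) + 120\right)^{2} = \left(-10 + 120\right)^{2} = 110^{2} = 12100$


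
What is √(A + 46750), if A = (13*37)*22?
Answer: 2*√14333 ≈ 239.44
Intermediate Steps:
A = 10582 (A = 481*22 = 10582)
√(A + 46750) = √(10582 + 46750) = √57332 = 2*√14333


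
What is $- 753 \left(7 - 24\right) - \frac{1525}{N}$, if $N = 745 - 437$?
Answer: $\frac{3941183}{308} \approx 12796.0$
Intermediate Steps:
$N = 308$
$- 753 \left(7 - 24\right) - \frac{1525}{N} = - 753 \left(7 - 24\right) - \frac{1525}{308} = \left(-753\right) \left(-17\right) - \frac{1525}{308} = 12801 - \frac{1525}{308} = \frac{3941183}{308}$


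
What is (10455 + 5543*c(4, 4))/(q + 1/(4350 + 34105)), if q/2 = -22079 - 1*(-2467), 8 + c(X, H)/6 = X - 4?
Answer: 9829444095/1508358919 ≈ 6.5166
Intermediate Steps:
c(X, H) = -72 + 6*X (c(X, H) = -48 + 6*(X - 4) = -48 + 6*(-4 + X) = -48 + (-24 + 6*X) = -72 + 6*X)
q = -39224 (q = 2*(-22079 - 1*(-2467)) = 2*(-22079 + 2467) = 2*(-19612) = -39224)
(10455 + 5543*c(4, 4))/(q + 1/(4350 + 34105)) = (10455 + 5543*(-72 + 6*4))/(-39224 + 1/(4350 + 34105)) = (10455 + 5543*(-72 + 24))/(-39224 + 1/38455) = (10455 + 5543*(-48))/(-39224 + 1/38455) = (10455 - 266064)/(-1508358919/38455) = -255609*(-38455/1508358919) = 9829444095/1508358919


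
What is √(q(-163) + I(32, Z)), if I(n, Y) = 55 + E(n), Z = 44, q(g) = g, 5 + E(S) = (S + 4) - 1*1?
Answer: I*√78 ≈ 8.8318*I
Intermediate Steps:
E(S) = -2 + S (E(S) = -5 + ((S + 4) - 1*1) = -5 + ((4 + S) - 1) = -5 + (3 + S) = -2 + S)
I(n, Y) = 53 + n (I(n, Y) = 55 + (-2 + n) = 53 + n)
√(q(-163) + I(32, Z)) = √(-163 + (53 + 32)) = √(-163 + 85) = √(-78) = I*√78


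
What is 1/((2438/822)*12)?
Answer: 137/4876 ≈ 0.028097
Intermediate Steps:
1/((2438/822)*12) = 1/((2438*(1/822))*12) = 1/((1219/411)*12) = 1/(4876/137) = 137/4876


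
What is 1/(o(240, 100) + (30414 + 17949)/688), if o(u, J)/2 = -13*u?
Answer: -688/4244757 ≈ -0.00016208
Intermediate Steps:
o(u, J) = -26*u (o(u, J) = 2*(-13*u) = -26*u)
1/(o(240, 100) + (30414 + 17949)/688) = 1/(-26*240 + (30414 + 17949)/688) = 1/(-6240 + 48363*(1/688)) = 1/(-6240 + 48363/688) = 1/(-4244757/688) = -688/4244757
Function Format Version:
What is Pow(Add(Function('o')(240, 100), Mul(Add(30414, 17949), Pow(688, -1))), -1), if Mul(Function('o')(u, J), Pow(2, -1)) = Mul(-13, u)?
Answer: Rational(-688, 4244757) ≈ -0.00016208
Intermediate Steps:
Function('o')(u, J) = Mul(-26, u) (Function('o')(u, J) = Mul(2, Mul(-13, u)) = Mul(-26, u))
Pow(Add(Function('o')(240, 100), Mul(Add(30414, 17949), Pow(688, -1))), -1) = Pow(Add(Mul(-26, 240), Mul(Add(30414, 17949), Pow(688, -1))), -1) = Pow(Add(-6240, Mul(48363, Rational(1, 688))), -1) = Pow(Add(-6240, Rational(48363, 688)), -1) = Pow(Rational(-4244757, 688), -1) = Rational(-688, 4244757)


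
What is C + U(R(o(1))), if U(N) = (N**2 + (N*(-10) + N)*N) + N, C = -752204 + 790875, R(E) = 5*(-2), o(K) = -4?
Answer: 37861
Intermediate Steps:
R(E) = -10
C = 38671
U(N) = N - 8*N**2 (U(N) = (N**2 + (-10*N + N)*N) + N = (N**2 + (-9*N)*N) + N = (N**2 - 9*N**2) + N = -8*N**2 + N = N - 8*N**2)
C + U(R(o(1))) = 38671 - 10*(1 - 8*(-10)) = 38671 - 10*(1 + 80) = 38671 - 10*81 = 38671 - 810 = 37861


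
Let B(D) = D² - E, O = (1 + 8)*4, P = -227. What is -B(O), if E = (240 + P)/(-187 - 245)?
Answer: -559885/432 ≈ -1296.0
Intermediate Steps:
O = 36 (O = 9*4 = 36)
E = -13/432 (E = (240 - 227)/(-187 - 245) = 13/(-432) = 13*(-1/432) = -13/432 ≈ -0.030093)
B(D) = 13/432 + D² (B(D) = D² - 1*(-13/432) = D² + 13/432 = 13/432 + D²)
-B(O) = -(13/432 + 36²) = -(13/432 + 1296) = -1*559885/432 = -559885/432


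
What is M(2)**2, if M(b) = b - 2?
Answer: 0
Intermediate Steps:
M(b) = -2 + b
M(2)**2 = (-2 + 2)**2 = 0**2 = 0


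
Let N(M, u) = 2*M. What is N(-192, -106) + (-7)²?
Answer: -335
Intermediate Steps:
N(-192, -106) + (-7)² = 2*(-192) + (-7)² = -384 + 49 = -335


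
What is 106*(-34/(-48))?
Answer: 901/12 ≈ 75.083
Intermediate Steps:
106*(-34/(-48)) = 106*(-34*(-1/48)) = 106*(17/24) = 901/12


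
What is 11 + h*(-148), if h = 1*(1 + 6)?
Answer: -1025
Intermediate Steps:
h = 7 (h = 1*7 = 7)
11 + h*(-148) = 11 + 7*(-148) = 11 - 1036 = -1025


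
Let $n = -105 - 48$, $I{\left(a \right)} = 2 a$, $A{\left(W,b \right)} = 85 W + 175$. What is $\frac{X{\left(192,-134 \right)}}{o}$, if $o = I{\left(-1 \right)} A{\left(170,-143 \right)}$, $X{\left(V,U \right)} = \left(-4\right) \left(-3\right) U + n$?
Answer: $\frac{587}{9750} \approx 0.060205$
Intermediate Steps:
$A{\left(W,b \right)} = 175 + 85 W$
$n = -153$ ($n = -105 - 48 = -153$)
$X{\left(V,U \right)} = -153 + 12 U$ ($X{\left(V,U \right)} = \left(-4\right) \left(-3\right) U - 153 = 12 U - 153 = -153 + 12 U$)
$o = -29250$ ($o = 2 \left(-1\right) \left(175 + 85 \cdot 170\right) = - 2 \left(175 + 14450\right) = \left(-2\right) 14625 = -29250$)
$\frac{X{\left(192,-134 \right)}}{o} = \frac{-153 + 12 \left(-134\right)}{-29250} = \left(-153 - 1608\right) \left(- \frac{1}{29250}\right) = \left(-1761\right) \left(- \frac{1}{29250}\right) = \frac{587}{9750}$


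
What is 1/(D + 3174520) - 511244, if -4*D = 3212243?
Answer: -4849577251224/9485837 ≈ -5.1124e+5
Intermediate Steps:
D = -3212243/4 (D = -¼*3212243 = -3212243/4 ≈ -8.0306e+5)
1/(D + 3174520) - 511244 = 1/(-3212243/4 + 3174520) - 511244 = 1/(9485837/4) - 511244 = 4/9485837 - 511244 = -4849577251224/9485837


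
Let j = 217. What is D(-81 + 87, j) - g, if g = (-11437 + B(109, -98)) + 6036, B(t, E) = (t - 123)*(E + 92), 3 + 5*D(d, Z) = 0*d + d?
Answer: 26588/5 ≈ 5317.6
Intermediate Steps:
D(d, Z) = -⅗ + d/5 (D(d, Z) = -⅗ + (0*d + d)/5 = -⅗ + (0 + d)/5 = -⅗ + d/5)
B(t, E) = (-123 + t)*(92 + E)
g = -5317 (g = (-11437 + (-11316 - 123*(-98) + 92*109 - 98*109)) + 6036 = (-11437 + (-11316 + 12054 + 10028 - 10682)) + 6036 = (-11437 + 84) + 6036 = -11353 + 6036 = -5317)
D(-81 + 87, j) - g = (-⅗ + (-81 + 87)/5) - 1*(-5317) = (-⅗ + (⅕)*6) + 5317 = (-⅗ + 6/5) + 5317 = ⅗ + 5317 = 26588/5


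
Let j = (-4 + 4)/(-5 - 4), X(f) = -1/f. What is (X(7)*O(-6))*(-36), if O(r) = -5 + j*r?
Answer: -180/7 ≈ -25.714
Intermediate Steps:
j = 0 (j = 0/(-9) = 0*(-⅑) = 0)
O(r) = -5 (O(r) = -5 + 0*r = -5 + 0 = -5)
(X(7)*O(-6))*(-36) = (-1/7*(-5))*(-36) = (-1*⅐*(-5))*(-36) = -⅐*(-5)*(-36) = (5/7)*(-36) = -180/7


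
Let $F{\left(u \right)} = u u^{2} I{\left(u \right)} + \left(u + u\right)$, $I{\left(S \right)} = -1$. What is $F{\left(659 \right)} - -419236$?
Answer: $-285770625$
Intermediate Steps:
$F{\left(u \right)} = - u^{3} + 2 u$ ($F{\left(u \right)} = u u^{2} \left(-1\right) + \left(u + u\right) = u^{3} \left(-1\right) + 2 u = - u^{3} + 2 u$)
$F{\left(659 \right)} - -419236 = 659 \left(2 - 659^{2}\right) - -419236 = 659 \left(2 - 434281\right) + 419236 = 659 \left(-434279\right) + 419236 = -286189861 + 419236 = -285770625$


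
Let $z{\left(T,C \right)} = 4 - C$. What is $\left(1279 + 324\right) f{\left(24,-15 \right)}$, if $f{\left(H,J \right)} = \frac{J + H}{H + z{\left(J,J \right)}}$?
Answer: $\frac{14427}{43} \approx 335.51$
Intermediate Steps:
$f{\left(H,J \right)} = \frac{H + J}{4 + H - J}$ ($f{\left(H,J \right)} = \frac{J + H}{H - \left(-4 + J\right)} = \frac{H + J}{4 + H - J}$)
$\left(1279 + 324\right) f{\left(24,-15 \right)} = \left(1279 + 324\right) \frac{24 - 15}{4 + 24 - -15} = 1603 \frac{1}{4 + 24 + 15} \cdot 9 = 1603 \cdot \frac{1}{43} \cdot 9 = 1603 \cdot \frac{9}{43} = \frac{14427}{43}$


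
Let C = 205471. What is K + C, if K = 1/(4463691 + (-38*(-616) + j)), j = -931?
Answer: 921777425129/4486168 ≈ 2.0547e+5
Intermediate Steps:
K = 1/4486168 (K = 1/(4463691 + (-38*(-616) - 931)) = 1/(4463691 + (23408 - 931)) = 1/(4463691 + 22477) = 1/4486168 ≈ 2.2291e-7)
K + C = 1/4486168 + 205471 = 921777425129/4486168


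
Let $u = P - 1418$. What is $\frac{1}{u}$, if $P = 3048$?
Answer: $\frac{1}{1630} \approx 0.0006135$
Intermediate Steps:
$u = 1630$ ($u = 3048 - 1418 = 1630$)
$\frac{1}{u} = \frac{1}{1630}$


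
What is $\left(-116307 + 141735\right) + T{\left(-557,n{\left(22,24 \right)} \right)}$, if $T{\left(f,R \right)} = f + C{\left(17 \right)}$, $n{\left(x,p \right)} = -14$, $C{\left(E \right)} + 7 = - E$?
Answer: $24847$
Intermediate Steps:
$C{\left(E \right)} = -7 - E$
$T{\left(f,R \right)} = -24 + f$ ($T{\left(f,R \right)} = f - 24 = -24 + f$)
$\left(-116307 + 141735\right) + T{\left(-557,n{\left(22,24 \right)} \right)} = \left(-116307 + 141735\right) - 581 = 25428 - 581 = 24847$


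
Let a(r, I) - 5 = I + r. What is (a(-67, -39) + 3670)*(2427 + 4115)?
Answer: 23348398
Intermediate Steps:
a(r, I) = 5 + I + r (a(r, I) = 5 + (I + r) = 5 + I + r)
(a(-67, -39) + 3670)*(2427 + 4115) = ((5 - 39 - 67) + 3670)*(2427 + 4115) = (-101 + 3670)*6542 = 3569*6542 = 23348398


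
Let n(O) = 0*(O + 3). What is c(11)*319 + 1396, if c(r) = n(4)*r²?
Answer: 1396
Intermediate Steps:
n(O) = 0 (n(O) = 0*(3 + O) = 0)
c(r) = 0 (c(r) = 0*r² = 0)
c(11)*319 + 1396 = 0*319 + 1396 = 0 + 1396 = 1396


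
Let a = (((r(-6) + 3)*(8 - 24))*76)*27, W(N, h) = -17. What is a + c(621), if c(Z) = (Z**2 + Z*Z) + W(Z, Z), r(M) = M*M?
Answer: -509183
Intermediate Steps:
r(M) = M**2
c(Z) = -17 + 2*Z**2 (c(Z) = (Z**2 + Z*Z) - 17 = (Z**2 + Z**2) - 17 = 2*Z**2 - 17 = -17 + 2*Z**2)
a = -1280448 (a = ((((-6)**2 + 3)*(8 - 24))*76)*27 = (((36 + 3)*(-16))*76)*27 = ((39*(-16))*76)*27 = -624*76*27 = -47424*27 = -1280448)
a + c(621) = -1280448 + (-17 + 2*621**2) = -1280448 + (-17 + 2*385641) = -1280448 + (-17 + 771282) = -1280448 + 771265 = -509183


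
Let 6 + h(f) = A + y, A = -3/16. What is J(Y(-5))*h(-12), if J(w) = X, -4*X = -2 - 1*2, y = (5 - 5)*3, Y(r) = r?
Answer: -99/16 ≈ -6.1875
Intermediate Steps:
A = -3/16 (A = -3*1/16 = -3/16 ≈ -0.18750)
y = 0 (y = 0*3 = 0)
X = 1 (X = -(-2 - 1*2)/4 = -(-2 - 2)/4 = -¼*(-4) = 1)
J(w) = 1
h(f) = -99/16 (h(f) = -6 + (-3/16 + 0) = -6 - 3/16 = -99/16)
J(Y(-5))*h(-12) = 1*(-99/16) = -99/16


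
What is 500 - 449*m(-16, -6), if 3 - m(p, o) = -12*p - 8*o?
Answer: 106913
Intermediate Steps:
m(p, o) = 3 + 8*o + 12*p (m(p, o) = 3 - (-12*p - 8*o) = 3 + (8*o + 12*p) = 3 + 8*o + 12*p)
500 - 449*m(-16, -6) = 500 - 449*(3 + 8*(-6) + 12*(-16)) = 500 - 449*(3 - 48 - 192) = 500 - 449*(-237) = 500 + 106413 = 106913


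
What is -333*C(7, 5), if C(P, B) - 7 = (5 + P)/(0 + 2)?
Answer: -4329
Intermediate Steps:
C(P, B) = 19/2 + P/2 (C(P, B) = 7 + (5 + P)/(0 + 2) = 7 + (5 + P)/2 = 7 + (5 + P)*(½) = 7 + (5/2 + P/2) = 19/2 + P/2)
-333*C(7, 5) = -333*(19/2 + (½)*7) = -333*(19/2 + 7/2) = -333*13 = -4329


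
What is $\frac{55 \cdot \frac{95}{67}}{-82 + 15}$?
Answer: $- \frac{5225}{4489} \approx -1.164$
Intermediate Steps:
$\frac{55 \cdot \frac{95}{67}}{-82 + 15} = \frac{55 \cdot 95 \cdot \frac{1}{67}}{-67} = 55 \cdot \frac{95}{67} \left(- \frac{1}{67}\right) = \frac{5225}{67} \left(- \frac{1}{67}\right) = - \frac{5225}{4489}$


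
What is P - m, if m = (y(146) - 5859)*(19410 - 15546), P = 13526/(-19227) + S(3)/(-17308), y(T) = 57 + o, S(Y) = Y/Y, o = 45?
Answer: 7402727215776733/332780916 ≈ 2.2245e+7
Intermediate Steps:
S(Y) = 1
y(T) = 102 (y(T) = 57 + 45 = 102)
P = -234127235/332780916 (P = 13526/(-19227) + 1/(-17308) = 13526*(-1/19227) + 1*(-1/17308) = -13526/19227 - 1/17308 = -234127235/332780916 ≈ -0.70355)
m = -22245048 (m = (102 - 5859)*(19410 - 15546) = -5757*3864 = -22245048)
P - m = -234127235/332780916 - 1*(-22245048) = -234127235/332780916 + 22245048 = 7402727215776733/332780916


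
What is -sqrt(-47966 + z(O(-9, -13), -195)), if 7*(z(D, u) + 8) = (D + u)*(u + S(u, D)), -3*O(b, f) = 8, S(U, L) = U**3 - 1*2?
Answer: -sqrt(1884055818)/3 ≈ -14469.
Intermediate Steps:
S(U, L) = -2 + U**3 (S(U, L) = U**3 - 2 = -2 + U**3)
O(b, f) = -8/3 (O(b, f) = -1/3*8 = -8/3)
z(D, u) = -8 + (D + u)*(-2 + u + u**3)/7 (z(D, u) = -8 + ((D + u)*(u + (-2 + u**3)))/7 = -8 + ((D + u)*(-2 + u + u**3))/7 = -8 + (D + u)*(-2 + u + u**3)/7)
-sqrt(-47966 + z(O(-9, -13), -195)) = -sqrt(-47966 + (-8 + (1/7)*(-195)**2 + (1/7)*(-8/3)*(-195) + (1/7)*(-8/3)*(-2 + (-195)**3) + (1/7)*(-195)*(-2 + (-195)**3))) = -sqrt(-47966 + (-8 + (1/7)*38025 + 520/7 + (1/7)*(-8/3)*(-2 - 7414875) + (1/7)*(-195)*(-2 - 7414875))) = -sqrt(-47966 + (-8 + 38025/7 + 520/7 + (1/7)*(-8/3)*(-7414877) + (1/7)*(-195)*(-7414877))) = -sqrt(-47966 + (-8 + 38025/7 + 520/7 + 59319016/21 + 1445901015/7)) = -sqrt(-47966 + 628162504/3) = -sqrt(628018606/3) = -sqrt(1884055818)/3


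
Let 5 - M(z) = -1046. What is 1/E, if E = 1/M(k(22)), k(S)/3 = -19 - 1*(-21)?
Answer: 1051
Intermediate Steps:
k(S) = 6 (k(S) = 3*(-19 - 1*(-21)) = 3*(-19 + 21) = 3*2 = 6)
M(z) = 1051 (M(z) = 5 - 1*(-1046) = 5 + 1046 = 1051)
E = 1/1051 ≈ 0.00095147
1/E = 1/(1/1051) = 1051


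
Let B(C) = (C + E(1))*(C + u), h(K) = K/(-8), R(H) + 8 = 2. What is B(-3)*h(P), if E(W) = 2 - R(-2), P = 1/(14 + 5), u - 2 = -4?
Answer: 25/152 ≈ 0.16447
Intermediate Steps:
u = -2 (u = 2 - 4 = -2)
R(H) = -6 (R(H) = -8 + 2 = -6)
P = 1/19 ≈ 0.052632
E(W) = 8 (E(W) = 2 - 1*(-6) = 2 + 6 = 8)
h(K) = -K/8 (h(K) = K*(-1/8) = -K/8)
B(C) = (-2 + C)*(8 + C) (B(C) = (C + 8)*(C - 2) = (8 + C)*(-2 + C) = (-2 + C)*(8 + C))
B(-3)*h(P) = (-16 + (-3)**2 + 6*(-3))*(-1/8*1/19) = (-16 + 9 - 18)*(-1/152) = -25*(-1/152) = 25/152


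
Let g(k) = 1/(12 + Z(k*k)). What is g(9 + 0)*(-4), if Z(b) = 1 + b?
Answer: -2/47 ≈ -0.042553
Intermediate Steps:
g(k) = 1/(13 + k**2) (g(k) = 1/(12 + (1 + k*k)) = 1/(12 + (1 + k**2)) = 1/(13 + k**2))
g(9 + 0)*(-4) = -4/(13 + (9 + 0)**2) = -4/(13 + 9**2) = -4/(13 + 81) = -4/94 = (1/94)*(-4) = -2/47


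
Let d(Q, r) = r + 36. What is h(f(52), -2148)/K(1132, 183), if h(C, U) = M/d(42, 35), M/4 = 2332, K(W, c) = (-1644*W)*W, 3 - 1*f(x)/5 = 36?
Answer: -583/9348308436 ≈ -6.2364e-8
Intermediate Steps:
f(x) = -165 (f(x) = 15 - 5*36 = 15 - 180 = -165)
K(W, c) = -1644*W²
d(Q, r) = 36 + r
M = 9328 (M = 4*2332 = 9328)
h(C, U) = 9328/71 (h(C, U) = 9328/(36 + 35) = 9328/71)
h(f(52), -2148)/K(1132, 183) = 9328/(71*((-1644*1132²))) = 9328/(71*((-1644*1281424))) = (9328/71)/(-2106661056) = (9328/71)*(-1/2106661056) = -583/9348308436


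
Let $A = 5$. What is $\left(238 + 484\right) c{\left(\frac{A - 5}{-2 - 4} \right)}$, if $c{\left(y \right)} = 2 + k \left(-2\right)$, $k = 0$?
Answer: $1444$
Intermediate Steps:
$c{\left(y \right)} = 2$ ($c{\left(y \right)} = 2 + 0 \left(-2\right) = 2 + 0 = 2$)
$\left(238 + 484\right) c{\left(\frac{A - 5}{-2 - 4} \right)} = \left(238 + 484\right) 2 = 722 \cdot 2 = 1444$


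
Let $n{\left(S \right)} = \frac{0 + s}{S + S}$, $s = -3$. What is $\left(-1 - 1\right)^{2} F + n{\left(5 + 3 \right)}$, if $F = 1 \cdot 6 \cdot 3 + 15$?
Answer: $\frac{2109}{16} \approx 131.81$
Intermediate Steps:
$n{\left(S \right)} = - \frac{3}{2 S}$ ($n{\left(S \right)} = \frac{0 - 3}{S + S} = - \frac{3}{2 S}$)
$F = 33$ ($F = 6 \cdot 3 + 15 = 18 + 15 = 33$)
$\left(-1 - 1\right)^{2} F + n{\left(5 + 3 \right)} = \left(-1 - 1\right)^{2} \cdot 33 - \frac{3}{2 \left(5 + 3\right)} = \left(-2\right)^{2} \cdot 33 - \frac{3}{2 \cdot 8} = 4 \cdot 33 - \frac{3}{16} = 132 - \frac{3}{16} = \frac{2109}{16}$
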